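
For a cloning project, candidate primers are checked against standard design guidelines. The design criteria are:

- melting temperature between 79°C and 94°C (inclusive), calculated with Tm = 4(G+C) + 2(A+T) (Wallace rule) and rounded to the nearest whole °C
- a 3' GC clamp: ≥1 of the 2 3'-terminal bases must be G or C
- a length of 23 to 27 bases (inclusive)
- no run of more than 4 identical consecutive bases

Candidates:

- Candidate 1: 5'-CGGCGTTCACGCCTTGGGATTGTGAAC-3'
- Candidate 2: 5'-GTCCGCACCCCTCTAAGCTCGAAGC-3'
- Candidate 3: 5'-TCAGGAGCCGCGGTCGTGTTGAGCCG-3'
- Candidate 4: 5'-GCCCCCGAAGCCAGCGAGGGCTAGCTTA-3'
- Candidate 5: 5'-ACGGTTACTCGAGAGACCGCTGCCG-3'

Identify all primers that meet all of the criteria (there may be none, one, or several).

Candidate 1 (27 nt, A=4 T=7 G=9 C=7): Tm = 2·11 + 4·16 = 86°C ✓; 3' end AC has 1 G/C ✓; length 27 ✓; longest run = 3 ✓ — passes.
Candidate 2 (25 nt, A=5 T=4 G=5 C=11): Tm = 2·9 + 4·16 = 82°C ✓; 3' end GC has 2 G/C ✓; length 25 ✓; longest run = 4 ✓ — passes.
Candidate 3 (26 nt, A=3 T=5 G=11 C=7): Tm = 2·8 + 4·18 = 88°C ✓; 3' end CG has 2 G/C ✓; length 26 ✓; longest run = 2 ✓ — passes.
Candidate 4 (28 nt, A=6 T=3 G=9 C=10): Tm = 2·9 + 4·19 = 94°C ✓; 3' end TA has 0 G/C, need ≥1 ✗; length 28, outside 23–27 ✗; longest run = 5, exceeds 4 ✗ — fails.
Candidate 5 (25 nt, A=5 T=4 G=8 C=8): Tm = 2·9 + 4·16 = 82°C ✓; 3' end CG has 2 G/C ✓; length 25 ✓; longest run = 2 ✓ — passes.

Candidate 1, Candidate 2, Candidate 3 and Candidate 5.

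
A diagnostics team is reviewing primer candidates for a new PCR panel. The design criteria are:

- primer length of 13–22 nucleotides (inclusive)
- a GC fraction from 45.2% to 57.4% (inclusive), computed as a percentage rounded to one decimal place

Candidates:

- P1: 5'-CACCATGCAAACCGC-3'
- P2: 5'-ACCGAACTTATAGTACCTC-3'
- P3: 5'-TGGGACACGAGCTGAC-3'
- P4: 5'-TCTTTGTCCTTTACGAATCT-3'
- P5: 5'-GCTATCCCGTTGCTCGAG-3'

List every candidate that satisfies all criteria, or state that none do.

P1 (15 nt, A=5 T=1 G=2 C=7): length 15 ✓; GC 9/15 = 60.0%, outside 45.2–57.4% ✗ — fails.
P2 (19 nt, A=6 T=5 G=2 C=6): length 19 ✓; GC 8/19 = 42.1%, outside 45.2–57.4% ✗ — fails.
P3 (16 nt, A=4 T=2 G=6 C=4): length 16 ✓; GC 10/16 = 62.5%, outside 45.2–57.4% ✗ — fails.
P4 (20 nt, A=3 T=10 G=2 C=5): length 20 ✓; GC 7/20 = 35.0%, outside 45.2–57.4% ✗ — fails.
P5 (18 nt, A=2 T=5 G=5 C=6): length 18 ✓; GC 11/18 = 61.1%, outside 45.2–57.4% ✗ — fails.

None of the candidates satisfy all criteria.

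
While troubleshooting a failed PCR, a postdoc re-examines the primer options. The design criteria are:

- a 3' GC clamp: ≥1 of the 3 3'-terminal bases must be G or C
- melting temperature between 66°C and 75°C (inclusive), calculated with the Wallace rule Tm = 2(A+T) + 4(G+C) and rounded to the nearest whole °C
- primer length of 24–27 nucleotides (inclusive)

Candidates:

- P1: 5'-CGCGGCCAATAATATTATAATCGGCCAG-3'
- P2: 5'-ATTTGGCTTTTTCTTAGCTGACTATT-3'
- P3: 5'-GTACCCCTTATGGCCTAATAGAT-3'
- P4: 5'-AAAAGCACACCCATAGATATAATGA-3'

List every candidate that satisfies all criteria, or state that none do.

P1 (28 nt, A=9 T=6 G=6 C=7): 3' end CAG has 2 G/C ✓; Tm = 2·15 + 4·13 = 82°C, outside 66–75°C ✗; length 28, outside 24–27 ✗ — fails.
P2 (26 nt, A=4 T=14 G=4 C=4): 3' end ATT has 0 G/C, need ≥1 ✗; Tm = 2·18 + 4·8 = 68°C ✓; length 26 ✓ — fails.
P3 (23 nt, A=6 T=7 G=4 C=6): 3' end GAT has 1 G/C ✓; Tm = 2·13 + 4·10 = 66°C ✓; length 23, outside 24–27 ✗ — fails.
P4 (25 nt, A=13 T=4 G=3 C=5): 3' end TGA has 1 G/C ✓; Tm = 2·17 + 4·8 = 66°C ✓; length 25 ✓ — passes.

P4 only.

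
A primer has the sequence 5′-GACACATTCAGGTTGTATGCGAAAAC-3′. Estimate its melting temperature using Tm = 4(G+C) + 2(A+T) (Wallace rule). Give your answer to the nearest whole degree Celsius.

Base counts: A=9, T=6, G=6, C=5 (length 26).
Tm = 2·(9+6) + 4·(6+5) = 2·15 + 4·11 = 30 + 44 = 74°C.

74°C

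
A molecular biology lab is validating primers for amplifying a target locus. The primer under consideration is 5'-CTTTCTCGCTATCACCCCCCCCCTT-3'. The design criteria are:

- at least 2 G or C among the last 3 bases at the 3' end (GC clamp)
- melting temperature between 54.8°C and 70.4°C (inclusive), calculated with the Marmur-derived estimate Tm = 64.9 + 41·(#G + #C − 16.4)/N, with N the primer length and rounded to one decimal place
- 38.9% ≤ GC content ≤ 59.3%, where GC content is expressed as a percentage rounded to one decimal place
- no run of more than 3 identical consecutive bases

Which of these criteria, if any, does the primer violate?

Fails: GC clamp, GC content, homopolymer run.

Base counts: A=2, T=8, G=1, C=14 (length 25).
GC clamp: 3' end CTT has 1 G/C, need ≥2 ✗
Tm: Tm = 64.9 + 41·(15 − 16.4)/25 = 62.6°C ✓
GC content: GC 15/25 = 60.0%, outside 38.9–59.3% ✗
homopolymer run: longest run = 9, exceeds 3 ✗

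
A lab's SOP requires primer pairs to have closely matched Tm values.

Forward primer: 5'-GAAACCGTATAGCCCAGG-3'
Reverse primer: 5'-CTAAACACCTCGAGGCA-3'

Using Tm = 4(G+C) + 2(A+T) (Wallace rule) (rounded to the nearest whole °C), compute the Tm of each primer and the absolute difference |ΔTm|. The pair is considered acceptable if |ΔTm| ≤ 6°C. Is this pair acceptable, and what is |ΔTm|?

Forward: A=6 T=2 G=5 C=5 → Tm = 2·8 + 4·10 = 56°C.
Reverse: A=6 T=2 G=3 C=6 → Tm = 2·8 + 4·9 = 52°C.
|ΔTm| = |56 − 52| = 4°C, ≤ 6°C.

|ΔTm| = 4°C; the pair is acceptable.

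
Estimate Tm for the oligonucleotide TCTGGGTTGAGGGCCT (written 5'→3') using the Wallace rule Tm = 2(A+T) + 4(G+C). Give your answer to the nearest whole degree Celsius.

52°C

Base counts: A=1, T=5, G=7, C=3 (length 16).
Tm = 2·(1+5) + 4·(7+3) = 2·6 + 4·10 = 12 + 40 = 52°C.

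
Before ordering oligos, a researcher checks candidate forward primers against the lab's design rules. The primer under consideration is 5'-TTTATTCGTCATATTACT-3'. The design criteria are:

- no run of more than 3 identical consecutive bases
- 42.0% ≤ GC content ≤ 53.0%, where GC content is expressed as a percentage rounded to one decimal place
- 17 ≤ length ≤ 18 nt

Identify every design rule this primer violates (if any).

Base counts: A=4, T=10, G=1, C=3 (length 18).
homopolymer run: longest run = 3 ✓
GC content: GC 4/18 = 22.2%, outside 42.0–53.0% ✗
length: length 18 ✓

Fails: GC content.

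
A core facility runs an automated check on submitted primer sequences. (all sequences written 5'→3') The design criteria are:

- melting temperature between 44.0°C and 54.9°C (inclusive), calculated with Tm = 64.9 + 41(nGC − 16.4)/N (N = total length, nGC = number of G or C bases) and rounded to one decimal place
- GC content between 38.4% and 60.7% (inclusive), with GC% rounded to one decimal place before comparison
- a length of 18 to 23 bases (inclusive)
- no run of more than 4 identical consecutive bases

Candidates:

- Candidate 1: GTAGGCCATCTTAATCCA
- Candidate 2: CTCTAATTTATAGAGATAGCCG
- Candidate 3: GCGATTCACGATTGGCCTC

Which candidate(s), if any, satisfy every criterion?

Candidate 1 (18 nt, A=5 T=5 G=3 C=5): Tm = 64.9 + 41·(8 − 16.4)/18 = 45.8°C ✓; GC 8/18 = 44.4% ✓; length 18 ✓; longest run = 2 ✓ — passes.
Candidate 2 (22 nt, A=7 T=7 G=4 C=4): Tm = 64.9 + 41·(8 − 16.4)/22 = 49.2°C ✓; GC 8/22 = 36.4%, outside 38.4–60.7% ✗; length 22 ✓; longest run = 3 ✓ — fails.
Candidate 3 (19 nt, A=3 T=5 G=5 C=6): Tm = 64.9 + 41·(11 − 16.4)/19 = 53.2°C ✓; GC 11/19 = 57.9% ✓; length 19 ✓; longest run = 2 ✓ — passes.

Candidate 1 and Candidate 3.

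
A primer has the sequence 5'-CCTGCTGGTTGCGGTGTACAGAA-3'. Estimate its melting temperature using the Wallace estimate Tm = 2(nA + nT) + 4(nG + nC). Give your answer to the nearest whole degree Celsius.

72°C

Base counts: A=4, T=6, G=8, C=5 (length 23).
Tm = 2·(4+6) + 4·(8+5) = 2·10 + 4·13 = 20 + 52 = 72°C.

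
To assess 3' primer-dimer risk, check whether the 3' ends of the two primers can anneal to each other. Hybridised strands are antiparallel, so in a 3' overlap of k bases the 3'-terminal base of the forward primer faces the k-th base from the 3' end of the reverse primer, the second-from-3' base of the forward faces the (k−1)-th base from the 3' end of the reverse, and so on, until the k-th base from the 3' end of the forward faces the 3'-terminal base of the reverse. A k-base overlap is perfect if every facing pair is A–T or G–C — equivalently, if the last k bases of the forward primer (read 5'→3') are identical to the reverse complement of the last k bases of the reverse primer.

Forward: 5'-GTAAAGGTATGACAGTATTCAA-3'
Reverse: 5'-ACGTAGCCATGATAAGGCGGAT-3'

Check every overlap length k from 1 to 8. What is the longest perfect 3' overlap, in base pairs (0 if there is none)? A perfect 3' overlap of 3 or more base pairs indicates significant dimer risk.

Last 8 bases (5'→3') — forward …GTATTCAA, reverse …AGGCGGAT.
Reverse complement of the reverse primer's last 8 bases: ATCCGCCT; its first k bases are the reverse complement of the reverse primer's last k bases, so a perfect k-base overlap needs the forward primer's last k bases to equal them.
Comparing (forward last k vs required): k=1: A vs A ✓; k=2: AA vs AT ✗; k=3: CAA vs ATC ✗; k=4: TCAA vs ATCC ✗; k=5: TTCAA vs ATCCG ✗; k=6: ATTCAA vs ATCCGC ✗; k=7: TATTCAA vs ATCCGCC ✗; k=8: GTATTCAA vs ATCCGCCT ✗.
Only k = 1 is perfect, so the longest perfect 3' overlap is 1.

Longest perfect overlap: 1 complementary base pair; below the dimer-risk threshold (threshold 3).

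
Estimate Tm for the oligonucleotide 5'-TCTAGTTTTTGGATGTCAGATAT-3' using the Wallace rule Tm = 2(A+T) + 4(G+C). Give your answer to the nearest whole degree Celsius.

Base counts: A=5, T=11, G=5, C=2 (length 23).
Tm = 2·(5+11) + 4·(5+2) = 2·16 + 4·7 = 32 + 28 = 60°C.

60°C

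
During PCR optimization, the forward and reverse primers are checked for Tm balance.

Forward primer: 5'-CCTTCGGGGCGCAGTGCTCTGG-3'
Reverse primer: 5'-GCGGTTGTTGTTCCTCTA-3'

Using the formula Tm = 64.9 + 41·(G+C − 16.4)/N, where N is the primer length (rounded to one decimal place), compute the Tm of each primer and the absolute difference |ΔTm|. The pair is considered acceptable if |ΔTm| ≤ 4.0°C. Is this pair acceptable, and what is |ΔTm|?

Forward: G+C = 16, N = 22 → Tm = 64.9 + 41·(16 − 16.4)/22 = 64.2°C.
Reverse: G+C = 9, N = 18 → Tm = 64.9 + 41·(9 − 16.4)/18 = 48.0°C.
|ΔTm| = |64.2 − 48.0| = 16.2°C, > 4.0°C.

|ΔTm| = 16.2°C; the pair is not acceptable.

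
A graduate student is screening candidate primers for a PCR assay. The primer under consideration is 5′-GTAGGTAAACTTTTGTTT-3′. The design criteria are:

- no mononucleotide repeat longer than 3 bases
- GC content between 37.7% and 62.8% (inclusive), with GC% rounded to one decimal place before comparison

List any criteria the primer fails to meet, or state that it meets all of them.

Base counts: A=4, T=9, G=4, C=1 (length 18).
homopolymer run: longest run = 4, exceeds 3 ✗
GC content: GC 5/18 = 27.8%, outside 37.7–62.8% ✗

Fails: homopolymer run, GC content.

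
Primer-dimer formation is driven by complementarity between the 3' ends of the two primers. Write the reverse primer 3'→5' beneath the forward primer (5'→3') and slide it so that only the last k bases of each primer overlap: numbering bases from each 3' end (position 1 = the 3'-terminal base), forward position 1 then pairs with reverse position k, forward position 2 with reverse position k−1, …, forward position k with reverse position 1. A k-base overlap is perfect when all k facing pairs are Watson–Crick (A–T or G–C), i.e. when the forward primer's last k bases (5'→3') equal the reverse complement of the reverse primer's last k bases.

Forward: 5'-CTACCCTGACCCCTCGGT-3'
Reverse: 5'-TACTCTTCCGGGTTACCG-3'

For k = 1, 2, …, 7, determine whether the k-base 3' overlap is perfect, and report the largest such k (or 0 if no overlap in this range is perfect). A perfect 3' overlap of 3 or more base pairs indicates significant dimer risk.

Longest perfect overlap: 4 complementary base pairs; significant dimer risk (threshold 3).

Last 7 bases (5'→3') — forward …CCTCGGT, reverse …GTTACCG.
Reverse complement of the reverse primer's last 7 bases: CGGTAAC; its first k bases are the reverse complement of the reverse primer's last k bases, so a perfect k-base overlap needs the forward primer's last k bases to equal them.
Comparing (forward last k vs required): k=1: T vs C ✗; k=2: GT vs CG ✗; k=3: GGT vs CGG ✗; k=4: CGGT vs CGGT ✓; k=5: TCGGT vs CGGTA ✗; k=6: CTCGGT vs CGGTAA ✗; k=7: CCTCGGT vs CGGTAAC ✗.
Only k = 4 is perfect, so the longest perfect 3' overlap is 4.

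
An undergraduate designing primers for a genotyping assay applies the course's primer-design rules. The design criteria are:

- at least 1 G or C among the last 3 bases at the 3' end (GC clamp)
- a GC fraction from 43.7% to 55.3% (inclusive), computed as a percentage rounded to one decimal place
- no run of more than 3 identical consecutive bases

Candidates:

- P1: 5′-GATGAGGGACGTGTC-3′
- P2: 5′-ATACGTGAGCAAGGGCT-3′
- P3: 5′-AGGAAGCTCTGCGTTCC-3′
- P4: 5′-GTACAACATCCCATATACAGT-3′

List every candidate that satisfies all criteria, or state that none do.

P2 only.

P1 (15 nt, A=3 T=3 G=7 C=2): 3' end GTC has 2 G/C ✓; GC 9/15 = 60.0%, outside 43.7–55.3% ✗; longest run = 3 ✓ — fails.
P2 (17 nt, A=5 T=3 G=6 C=3): 3' end GCT has 2 G/C ✓; GC 9/17 = 52.9% ✓; longest run = 3 ✓ — passes.
P3 (17 nt, A=3 T=4 G=5 C=5): 3' end TCC has 2 G/C ✓; GC 10/17 = 58.8%, outside 43.7–55.3% ✗; longest run = 2 ✓ — fails.
P4 (21 nt, A=8 T=5 G=2 C=6): 3' end AGT has 1 G/C ✓; GC 8/21 = 38.1%, outside 43.7–55.3% ✗; longest run = 3 ✓ — fails.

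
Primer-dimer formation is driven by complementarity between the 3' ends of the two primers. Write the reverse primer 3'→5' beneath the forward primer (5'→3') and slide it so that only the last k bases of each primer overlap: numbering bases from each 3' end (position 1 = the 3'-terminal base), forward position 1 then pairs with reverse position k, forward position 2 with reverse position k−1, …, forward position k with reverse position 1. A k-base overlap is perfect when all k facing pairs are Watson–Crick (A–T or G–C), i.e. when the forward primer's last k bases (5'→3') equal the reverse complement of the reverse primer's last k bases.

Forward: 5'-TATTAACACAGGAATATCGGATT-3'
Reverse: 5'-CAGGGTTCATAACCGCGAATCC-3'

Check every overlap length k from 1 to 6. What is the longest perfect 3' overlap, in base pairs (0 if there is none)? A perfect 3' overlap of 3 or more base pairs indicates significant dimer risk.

Longest perfect overlap: 5 complementary base pairs; significant dimer risk (threshold 3).

Last 6 bases (5'→3') — forward …CGGATT, reverse …GAATCC.
Reverse complement of the reverse primer's last 6 bases: GGATTC; its first k bases are the reverse complement of the reverse primer's last k bases, so a perfect k-base overlap needs the forward primer's last k bases to equal them.
Comparing (forward last k vs required): k=1: T vs G ✗; k=2: TT vs GG ✗; k=3: ATT vs GGA ✗; k=4: GATT vs GGAT ✗; k=5: GGATT vs GGATT ✓; k=6: CGGATT vs GGATTC ✗.
Only k = 5 is perfect, so the longest perfect 3' overlap is 5.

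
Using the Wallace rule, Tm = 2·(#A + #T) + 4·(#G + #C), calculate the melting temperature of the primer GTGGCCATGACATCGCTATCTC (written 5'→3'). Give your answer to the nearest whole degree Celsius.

Base counts: A=4, T=6, G=5, C=7 (length 22).
Tm = 2·(4+6) + 4·(5+7) = 2·10 + 4·12 = 20 + 48 = 68°C.

68°C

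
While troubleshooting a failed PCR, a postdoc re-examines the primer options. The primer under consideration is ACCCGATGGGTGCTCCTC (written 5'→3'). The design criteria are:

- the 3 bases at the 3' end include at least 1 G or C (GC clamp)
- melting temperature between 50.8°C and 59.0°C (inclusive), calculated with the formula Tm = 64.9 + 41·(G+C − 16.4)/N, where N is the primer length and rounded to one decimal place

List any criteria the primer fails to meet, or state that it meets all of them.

Meets all criteria.

Base counts: A=2, T=4, G=5, C=7 (length 18).
GC clamp: 3' end CTC has 2 G/C ✓
Tm: Tm = 64.9 + 41·(12 − 16.4)/18 = 54.9°C ✓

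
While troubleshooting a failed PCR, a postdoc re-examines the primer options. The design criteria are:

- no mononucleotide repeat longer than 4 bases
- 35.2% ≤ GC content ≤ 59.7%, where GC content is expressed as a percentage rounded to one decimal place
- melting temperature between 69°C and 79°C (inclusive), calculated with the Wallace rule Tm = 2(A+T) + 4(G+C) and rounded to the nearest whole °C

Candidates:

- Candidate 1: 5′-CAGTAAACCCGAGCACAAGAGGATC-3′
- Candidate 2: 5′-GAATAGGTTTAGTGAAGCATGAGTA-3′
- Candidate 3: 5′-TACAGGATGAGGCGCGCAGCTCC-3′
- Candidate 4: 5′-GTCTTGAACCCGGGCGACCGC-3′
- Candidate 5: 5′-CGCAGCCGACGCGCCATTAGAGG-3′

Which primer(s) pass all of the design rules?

Candidate 1 (25 nt, A=10 T=2 G=6 C=7): longest run = 3 ✓; GC 13/25 = 52.0% ✓; Tm = 2·12 + 4·13 = 76°C ✓ — passes.
Candidate 2 (25 nt, A=9 T=7 G=8 C=1): longest run = 3 ✓; GC 9/25 = 36.0% ✓; Tm = 2·16 + 4·9 = 68°C, outside 69–79°C ✗ — fails.
Candidate 3 (23 nt, A=5 T=3 G=8 C=7): longest run = 2 ✓; GC 15/23 = 65.2%, outside 35.2–59.7% ✗; Tm = 2·8 + 4·15 = 76°C ✓ — fails.
Candidate 4 (21 nt, A=3 T=3 G=7 C=8): longest run = 3 ✓; GC 15/21 = 71.4%, outside 35.2–59.7% ✗; Tm = 2·6 + 4·15 = 72°C ✓ — fails.
Candidate 5 (23 nt, A=5 T=2 G=8 C=8): longest run = 2 ✓; GC 16/23 = 69.6%, outside 35.2–59.7% ✗; Tm = 2·7 + 4·16 = 78°C ✓ — fails.

Candidate 1 only.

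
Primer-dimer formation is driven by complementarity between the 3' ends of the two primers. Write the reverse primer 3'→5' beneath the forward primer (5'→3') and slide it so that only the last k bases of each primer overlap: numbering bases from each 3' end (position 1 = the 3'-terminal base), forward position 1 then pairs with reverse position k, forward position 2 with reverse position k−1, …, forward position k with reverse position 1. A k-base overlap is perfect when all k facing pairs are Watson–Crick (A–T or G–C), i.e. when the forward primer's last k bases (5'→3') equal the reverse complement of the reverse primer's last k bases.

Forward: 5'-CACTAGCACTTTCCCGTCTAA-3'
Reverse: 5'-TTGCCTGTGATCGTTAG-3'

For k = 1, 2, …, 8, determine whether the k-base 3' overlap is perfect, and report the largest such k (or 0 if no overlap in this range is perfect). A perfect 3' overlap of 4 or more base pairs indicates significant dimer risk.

Last 8 bases (5'→3') — forward …CCGTCTAA, reverse …ATCGTTAG.
Reverse complement of the reverse primer's last 8 bases: CTAACGAT; its first k bases are the reverse complement of the reverse primer's last k bases, so a perfect k-base overlap needs the forward primer's last k bases to equal them.
Comparing (forward last k vs required): k=1: A vs C ✗; k=2: AA vs CT ✗; k=3: TAA vs CTA ✗; k=4: CTAA vs CTAA ✓; k=5: TCTAA vs CTAAC ✗; k=6: GTCTAA vs CTAACG ✗; k=7: CGTCTAA vs CTAACGA ✗; k=8: CCGTCTAA vs CTAACGAT ✗.
Only k = 4 is perfect, so the longest perfect 3' overlap is 4.

Longest perfect overlap: 4 complementary base pairs; significant dimer risk (threshold 4).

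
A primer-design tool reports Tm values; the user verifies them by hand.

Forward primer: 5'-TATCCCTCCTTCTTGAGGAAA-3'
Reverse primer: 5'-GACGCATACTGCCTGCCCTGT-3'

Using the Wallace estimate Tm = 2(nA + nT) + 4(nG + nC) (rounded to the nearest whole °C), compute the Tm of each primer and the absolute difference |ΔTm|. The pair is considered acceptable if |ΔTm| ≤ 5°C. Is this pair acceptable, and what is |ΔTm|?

|ΔTm| = 8°C; the pair is not acceptable.

Forward: A=5 T=7 G=3 C=6 → Tm = 2·12 + 4·9 = 60°C.
Reverse: A=3 T=5 G=5 C=8 → Tm = 2·8 + 4·13 = 68°C.
|ΔTm| = |60 − 68| = 8°C, > 5°C.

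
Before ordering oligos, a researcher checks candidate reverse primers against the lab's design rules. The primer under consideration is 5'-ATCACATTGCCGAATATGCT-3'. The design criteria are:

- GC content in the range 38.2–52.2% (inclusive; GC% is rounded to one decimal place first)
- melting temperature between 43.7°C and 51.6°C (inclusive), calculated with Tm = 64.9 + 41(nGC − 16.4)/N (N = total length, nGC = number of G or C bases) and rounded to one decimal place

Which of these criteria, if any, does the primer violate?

Meets all criteria.

Base counts: A=6, T=6, G=3, C=5 (length 20).
GC content: GC 8/20 = 40.0% ✓
Tm: Tm = 64.9 + 41·(8 − 16.4)/20 = 47.7°C ✓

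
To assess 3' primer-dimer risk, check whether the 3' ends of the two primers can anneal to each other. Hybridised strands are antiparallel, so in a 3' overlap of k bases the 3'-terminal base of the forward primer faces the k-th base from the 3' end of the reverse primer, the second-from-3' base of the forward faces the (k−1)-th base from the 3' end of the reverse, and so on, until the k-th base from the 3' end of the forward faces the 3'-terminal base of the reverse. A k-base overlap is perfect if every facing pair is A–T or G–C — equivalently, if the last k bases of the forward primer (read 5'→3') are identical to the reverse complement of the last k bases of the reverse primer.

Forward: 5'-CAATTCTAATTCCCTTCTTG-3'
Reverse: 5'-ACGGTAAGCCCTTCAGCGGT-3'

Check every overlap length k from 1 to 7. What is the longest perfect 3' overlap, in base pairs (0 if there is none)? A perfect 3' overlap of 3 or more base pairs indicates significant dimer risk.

Last 7 bases (5'→3') — forward …CTTCTTG, reverse …CAGCGGT.
Reverse complement of the reverse primer's last 7 bases: ACCGCTG; its first k bases are the reverse complement of the reverse primer's last k bases, so a perfect k-base overlap needs the forward primer's last k bases to equal them.
Comparing (forward last k vs required): k=1: G vs A ✗; k=2: TG vs AC ✗; k=3: TTG vs ACC ✗; k=4: CTTG vs ACCG ✗; k=5: TCTTG vs ACCGC ✗; k=6: TTCTTG vs ACCGCT ✗; k=7: CTTCTTG vs ACCGCTG ✗.
No overlap length from 1 to 7 is perfect, so the longest perfect 3' overlap is 0.

Longest perfect overlap: 0 complementary base pairs; below the dimer-risk threshold (threshold 3).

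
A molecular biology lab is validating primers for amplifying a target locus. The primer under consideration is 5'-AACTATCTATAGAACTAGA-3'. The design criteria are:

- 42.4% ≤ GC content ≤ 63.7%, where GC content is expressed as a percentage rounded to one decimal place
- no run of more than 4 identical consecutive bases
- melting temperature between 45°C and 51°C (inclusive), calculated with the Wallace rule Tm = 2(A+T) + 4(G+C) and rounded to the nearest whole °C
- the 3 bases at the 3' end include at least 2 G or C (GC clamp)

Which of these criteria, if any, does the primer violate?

Fails: GC content, GC clamp.

Base counts: A=9, T=5, G=2, C=3 (length 19).
GC content: GC 5/19 = 26.3%, outside 42.4–63.7% ✗
homopolymer run: longest run = 2 ✓
Tm: Tm = 2·14 + 4·5 = 48°C ✓
GC clamp: 3' end AGA has 1 G/C, need ≥2 ✗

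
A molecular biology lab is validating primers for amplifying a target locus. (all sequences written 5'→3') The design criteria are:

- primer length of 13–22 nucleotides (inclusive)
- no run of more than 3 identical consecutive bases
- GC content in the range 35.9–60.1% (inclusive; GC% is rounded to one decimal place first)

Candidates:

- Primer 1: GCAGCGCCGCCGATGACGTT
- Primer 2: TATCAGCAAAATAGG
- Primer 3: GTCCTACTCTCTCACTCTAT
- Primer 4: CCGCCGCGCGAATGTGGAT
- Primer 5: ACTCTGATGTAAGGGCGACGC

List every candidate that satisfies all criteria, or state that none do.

Primer 3 and Primer 5.

Primer 1 (20 nt, A=3 T=3 G=7 C=7): length 20 ✓; longest run = 2 ✓; GC 14/20 = 70.0%, outside 35.9–60.1% ✗ — fails.
Primer 2 (15 nt, A=7 T=3 G=3 C=2): length 15 ✓; longest run = 4, exceeds 3 ✗; GC 5/15 = 33.3%, outside 35.9–60.1% ✗ — fails.
Primer 3 (20 nt, A=3 T=8 G=1 C=8): length 20 ✓; longest run = 2 ✓; GC 9/20 = 45.0% ✓ — passes.
Primer 4 (19 nt, A=3 T=3 G=7 C=6): length 19 ✓; longest run = 2 ✓; GC 13/19 = 68.4%, outside 35.9–60.1% ✗ — fails.
Primer 5 (21 nt, A=5 T=4 G=7 C=5): length 21 ✓; longest run = 3 ✓; GC 12/21 = 57.1% ✓ — passes.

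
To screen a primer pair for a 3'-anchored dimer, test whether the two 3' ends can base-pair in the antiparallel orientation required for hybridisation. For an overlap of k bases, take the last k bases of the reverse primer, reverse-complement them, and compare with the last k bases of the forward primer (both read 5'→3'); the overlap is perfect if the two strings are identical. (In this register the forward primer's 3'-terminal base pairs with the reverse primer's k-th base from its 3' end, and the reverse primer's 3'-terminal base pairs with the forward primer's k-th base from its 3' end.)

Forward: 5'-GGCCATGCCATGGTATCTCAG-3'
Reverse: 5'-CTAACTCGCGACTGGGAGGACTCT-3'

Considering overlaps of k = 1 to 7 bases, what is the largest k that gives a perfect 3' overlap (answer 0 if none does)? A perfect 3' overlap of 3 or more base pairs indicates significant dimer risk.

Longest perfect overlap: 2 complementary base pairs; below the dimer-risk threshold (threshold 3).

Last 7 bases (5'→3') — forward …ATCTCAG, reverse …GGACTCT.
Reverse complement of the reverse primer's last 7 bases: AGAGTCC; its first k bases are the reverse complement of the reverse primer's last k bases, so a perfect k-base overlap needs the forward primer's last k bases to equal them.
Comparing (forward last k vs required): k=1: G vs A ✗; k=2: AG vs AG ✓; k=3: CAG vs AGA ✗; k=4: TCAG vs AGAG ✗; k=5: CTCAG vs AGAGT ✗; k=6: TCTCAG vs AGAGTC ✗; k=7: ATCTCAG vs AGAGTCC ✗.
Only k = 2 is perfect, so the longest perfect 3' overlap is 2.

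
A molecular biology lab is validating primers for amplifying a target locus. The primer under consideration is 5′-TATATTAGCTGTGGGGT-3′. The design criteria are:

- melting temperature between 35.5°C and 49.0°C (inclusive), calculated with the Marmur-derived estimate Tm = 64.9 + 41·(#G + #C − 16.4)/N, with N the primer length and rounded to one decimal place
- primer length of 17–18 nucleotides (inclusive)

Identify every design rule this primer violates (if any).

Meets all criteria.

Base counts: A=3, T=7, G=6, C=1 (length 17).
Tm: Tm = 64.9 + 41·(7 − 16.4)/17 = 42.2°C ✓
length: length 17 ✓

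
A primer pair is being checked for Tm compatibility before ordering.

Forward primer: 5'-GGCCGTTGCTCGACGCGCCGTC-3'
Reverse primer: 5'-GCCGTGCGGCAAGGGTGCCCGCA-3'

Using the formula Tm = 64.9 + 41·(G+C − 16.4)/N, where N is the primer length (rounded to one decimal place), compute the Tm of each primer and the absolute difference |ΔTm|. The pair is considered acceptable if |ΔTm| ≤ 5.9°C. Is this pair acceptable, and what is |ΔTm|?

|ΔTm| = 1.8°C; the pair is acceptable.

Forward: G+C = 17, N = 22 → Tm = 64.9 + 41·(17 − 16.4)/22 = 66.0°C.
Reverse: G+C = 18, N = 23 → Tm = 64.9 + 41·(18 − 16.4)/23 = 67.8°C.
|ΔTm| = |66.0 − 67.8| = 1.8°C, ≤ 5.9°C.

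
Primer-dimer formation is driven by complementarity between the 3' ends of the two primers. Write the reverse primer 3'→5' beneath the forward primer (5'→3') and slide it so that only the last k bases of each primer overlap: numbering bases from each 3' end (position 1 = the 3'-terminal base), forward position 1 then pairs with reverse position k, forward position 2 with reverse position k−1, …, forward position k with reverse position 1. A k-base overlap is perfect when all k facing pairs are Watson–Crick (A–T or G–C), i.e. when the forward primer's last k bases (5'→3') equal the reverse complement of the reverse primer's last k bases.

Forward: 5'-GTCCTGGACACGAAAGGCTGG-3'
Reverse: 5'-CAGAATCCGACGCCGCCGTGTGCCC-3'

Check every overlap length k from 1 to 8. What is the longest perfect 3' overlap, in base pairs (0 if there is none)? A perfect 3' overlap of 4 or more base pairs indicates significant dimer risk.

Last 8 bases (5'→3') — forward …AAGGCTGG, reverse …GTGTGCCC.
Reverse complement of the reverse primer's last 8 bases: GGGCACAC; its first k bases are the reverse complement of the reverse primer's last k bases, so a perfect k-base overlap needs the forward primer's last k bases to equal them.
Comparing (forward last k vs required): k=1: G vs G ✓; k=2: GG vs GG ✓; k=3: TGG vs GGG ✗; k=4: CTGG vs GGGC ✗; k=5: GCTGG vs GGGCA ✗; k=6: GGCTGG vs GGGCAC ✗; k=7: AGGCTGG vs GGGCACA ✗; k=8: AAGGCTGG vs GGGCACAC ✗.
Perfect overlaps at k = 1, 2; the largest is 2.

Longest perfect overlap: 2 complementary base pairs; below the dimer-risk threshold (threshold 4).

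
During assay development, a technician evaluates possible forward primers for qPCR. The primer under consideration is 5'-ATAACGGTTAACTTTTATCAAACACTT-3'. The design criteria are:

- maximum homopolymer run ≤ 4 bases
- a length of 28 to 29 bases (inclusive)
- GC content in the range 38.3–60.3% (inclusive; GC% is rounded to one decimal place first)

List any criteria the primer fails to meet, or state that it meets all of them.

Base counts: A=10, T=10, G=2, C=5 (length 27).
homopolymer run: longest run = 4 ✓
length: length 27, outside 28–29 ✗
GC content: GC 7/27 = 25.9%, outside 38.3–60.3% ✗

Fails: length, GC content.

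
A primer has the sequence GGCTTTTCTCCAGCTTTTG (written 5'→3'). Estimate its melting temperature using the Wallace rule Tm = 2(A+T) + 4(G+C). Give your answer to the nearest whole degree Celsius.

56°C

Base counts: A=1, T=9, G=4, C=5 (length 19).
Tm = 2·(1+9) + 4·(4+5) = 2·10 + 4·9 = 20 + 36 = 56°C.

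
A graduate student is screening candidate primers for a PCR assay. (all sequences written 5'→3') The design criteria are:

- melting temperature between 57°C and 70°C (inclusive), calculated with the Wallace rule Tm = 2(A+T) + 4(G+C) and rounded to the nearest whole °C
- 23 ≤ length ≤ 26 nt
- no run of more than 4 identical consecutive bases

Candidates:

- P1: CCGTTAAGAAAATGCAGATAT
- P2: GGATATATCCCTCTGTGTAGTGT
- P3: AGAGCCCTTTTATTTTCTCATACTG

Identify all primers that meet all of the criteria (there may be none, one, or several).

P2 and P3.

P1 (21 nt, A=9 T=5 G=4 C=3): Tm = 2·14 + 4·7 = 56°C, outside 57–70°C ✗; length 21, outside 23–26 ✗; longest run = 4 ✓ — fails.
P2 (23 nt, A=4 T=9 G=6 C=4): Tm = 2·13 + 4·10 = 66°C ✓; length 23 ✓; longest run = 3 ✓ — passes.
P3 (25 nt, A=5 T=11 G=3 C=6): Tm = 2·16 + 4·9 = 68°C ✓; length 25 ✓; longest run = 4 ✓ — passes.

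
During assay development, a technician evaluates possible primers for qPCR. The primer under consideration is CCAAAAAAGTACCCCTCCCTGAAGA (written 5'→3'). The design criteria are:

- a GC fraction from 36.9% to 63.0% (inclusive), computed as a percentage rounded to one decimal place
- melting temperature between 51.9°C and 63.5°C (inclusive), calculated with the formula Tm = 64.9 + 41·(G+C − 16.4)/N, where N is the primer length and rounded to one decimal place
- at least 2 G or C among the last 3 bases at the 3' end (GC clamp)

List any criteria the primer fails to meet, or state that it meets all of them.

Fails: GC clamp.

Base counts: A=10, T=3, G=3, C=9 (length 25).
GC content: GC 12/25 = 48.0% ✓
Tm: Tm = 64.9 + 41·(12 − 16.4)/25 = 57.7°C ✓
GC clamp: 3' end AGA has 1 G/C, need ≥2 ✗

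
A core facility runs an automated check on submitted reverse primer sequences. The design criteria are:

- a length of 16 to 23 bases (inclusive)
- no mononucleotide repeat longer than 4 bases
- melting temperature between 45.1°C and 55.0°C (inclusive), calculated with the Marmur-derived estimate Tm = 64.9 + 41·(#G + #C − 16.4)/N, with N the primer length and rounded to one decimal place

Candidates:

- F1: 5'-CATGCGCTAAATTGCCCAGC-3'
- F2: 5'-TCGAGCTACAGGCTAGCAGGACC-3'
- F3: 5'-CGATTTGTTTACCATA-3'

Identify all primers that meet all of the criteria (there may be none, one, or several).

F1 only.

F1 (20 nt, A=5 T=4 G=4 C=7): length 20 ✓; longest run = 3 ✓; Tm = 64.9 + 41·(11 − 16.4)/20 = 53.8°C ✓ — passes.
F2 (23 nt, A=6 T=3 G=7 C=7): length 23 ✓; longest run = 2 ✓; Tm = 64.9 + 41·(14 − 16.4)/23 = 60.6°C, outside 45.1–55.0°C ✗ — fails.
F3 (16 nt, A=4 T=7 G=2 C=3): length 16 ✓; longest run = 3 ✓; Tm = 64.9 + 41·(5 − 16.4)/16 = 35.7°C, outside 45.1–55.0°C ✗ — fails.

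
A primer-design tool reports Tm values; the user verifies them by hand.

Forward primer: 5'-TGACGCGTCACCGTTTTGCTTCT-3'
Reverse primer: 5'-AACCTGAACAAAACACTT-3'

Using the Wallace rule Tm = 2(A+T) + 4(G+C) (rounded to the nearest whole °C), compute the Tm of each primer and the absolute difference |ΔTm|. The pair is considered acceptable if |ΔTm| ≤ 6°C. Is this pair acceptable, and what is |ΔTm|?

|ΔTm| = 22°C; the pair is not acceptable.

Forward: A=2 T=9 G=5 C=7 → Tm = 2·11 + 4·12 = 70°C.
Reverse: A=9 T=3 G=1 C=5 → Tm = 2·12 + 4·6 = 48°C.
|ΔTm| = |70 − 48| = 22°C, > 6°C.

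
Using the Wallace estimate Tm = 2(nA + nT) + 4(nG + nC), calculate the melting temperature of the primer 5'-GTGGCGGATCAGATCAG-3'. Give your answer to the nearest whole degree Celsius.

Base counts: A=4, T=3, G=7, C=3 (length 17).
Tm = 2·(4+3) + 4·(7+3) = 2·7 + 4·10 = 14 + 40 = 54°C.

54°C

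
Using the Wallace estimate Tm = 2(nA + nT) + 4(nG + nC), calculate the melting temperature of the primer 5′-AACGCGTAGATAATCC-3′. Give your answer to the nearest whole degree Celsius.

46°C

Base counts: A=6, T=3, G=3, C=4 (length 16).
Tm = 2·(6+3) + 4·(3+4) = 2·9 + 4·7 = 18 + 28 = 46°C.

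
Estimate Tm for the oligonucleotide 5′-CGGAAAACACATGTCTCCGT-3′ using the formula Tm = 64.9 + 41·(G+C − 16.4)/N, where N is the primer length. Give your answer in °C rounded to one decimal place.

51.8°C

Base counts: A=6, T=4, G=4, C=6; G+C = 10, N = 20.
Tm = 64.9 + 41·(10 − 16.4)/20 = 64.9 + -262.40/20 = 51.8°C.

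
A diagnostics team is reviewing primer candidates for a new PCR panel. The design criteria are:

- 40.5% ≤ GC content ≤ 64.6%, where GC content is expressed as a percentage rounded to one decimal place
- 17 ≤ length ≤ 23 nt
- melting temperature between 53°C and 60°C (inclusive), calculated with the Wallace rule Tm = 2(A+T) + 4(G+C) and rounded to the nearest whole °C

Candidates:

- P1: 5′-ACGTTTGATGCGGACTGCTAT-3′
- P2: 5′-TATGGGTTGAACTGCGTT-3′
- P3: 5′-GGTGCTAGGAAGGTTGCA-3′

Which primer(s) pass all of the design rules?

P3 only.

P1 (21 nt, A=4 T=7 G=6 C=4): GC 10/21 = 47.6% ✓; length 21 ✓; Tm = 2·11 + 4·10 = 62°C, outside 53–60°C ✗ — fails.
P2 (18 nt, A=3 T=7 G=6 C=2): GC 8/18 = 44.4% ✓; length 18 ✓; Tm = 2·10 + 4·8 = 52°C, outside 53–60°C ✗ — fails.
P3 (18 nt, A=4 T=4 G=8 C=2): GC 10/18 = 55.6% ✓; length 18 ✓; Tm = 2·8 + 4·10 = 56°C ✓ — passes.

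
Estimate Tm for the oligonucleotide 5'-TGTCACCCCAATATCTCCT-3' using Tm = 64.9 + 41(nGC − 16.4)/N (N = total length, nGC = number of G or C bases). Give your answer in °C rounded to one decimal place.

Base counts: A=4, T=6, G=1, C=8; G+C = 9, N = 19.
Tm = 64.9 + 41·(9 − 16.4)/19 = 64.9 + -303.40/19 = 48.9°C.

48.9°C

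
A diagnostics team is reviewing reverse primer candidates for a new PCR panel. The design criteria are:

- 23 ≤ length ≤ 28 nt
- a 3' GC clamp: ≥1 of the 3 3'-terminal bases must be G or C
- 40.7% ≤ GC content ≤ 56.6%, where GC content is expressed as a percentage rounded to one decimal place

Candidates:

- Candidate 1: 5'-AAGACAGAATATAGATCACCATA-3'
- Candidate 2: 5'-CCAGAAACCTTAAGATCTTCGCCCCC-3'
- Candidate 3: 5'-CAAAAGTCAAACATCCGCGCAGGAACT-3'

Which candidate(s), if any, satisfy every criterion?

Candidate 1 (23 nt, A=12 T=4 G=3 C=4): length 23 ✓; 3' end ATA has 0 G/C, need ≥1 ✗; GC 7/23 = 30.4%, outside 40.7–56.6% ✗ — fails.
Candidate 2 (26 nt, A=7 T=5 G=3 C=11): length 26 ✓; 3' end CCC has 3 G/C ✓; GC 14/26 = 53.8% ✓ — passes.
Candidate 3 (27 nt, A=11 T=3 G=5 C=8): length 27 ✓; 3' end ACT has 1 G/C ✓; GC 13/27 = 48.1% ✓ — passes.

Candidate 2 and Candidate 3.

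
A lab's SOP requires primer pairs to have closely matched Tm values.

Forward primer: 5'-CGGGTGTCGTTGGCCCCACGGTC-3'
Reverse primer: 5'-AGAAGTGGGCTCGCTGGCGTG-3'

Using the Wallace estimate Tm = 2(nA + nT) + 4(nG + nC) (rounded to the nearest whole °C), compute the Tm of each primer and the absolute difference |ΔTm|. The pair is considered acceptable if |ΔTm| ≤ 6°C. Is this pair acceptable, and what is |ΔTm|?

Forward: A=1 T=5 G=9 C=8 → Tm = 2·6 + 4·17 = 80°C.
Reverse: A=3 T=4 G=10 C=4 → Tm = 2·7 + 4·14 = 70°C.
|ΔTm| = |80 − 70| = 10°C, > 6°C.

|ΔTm| = 10°C; the pair is not acceptable.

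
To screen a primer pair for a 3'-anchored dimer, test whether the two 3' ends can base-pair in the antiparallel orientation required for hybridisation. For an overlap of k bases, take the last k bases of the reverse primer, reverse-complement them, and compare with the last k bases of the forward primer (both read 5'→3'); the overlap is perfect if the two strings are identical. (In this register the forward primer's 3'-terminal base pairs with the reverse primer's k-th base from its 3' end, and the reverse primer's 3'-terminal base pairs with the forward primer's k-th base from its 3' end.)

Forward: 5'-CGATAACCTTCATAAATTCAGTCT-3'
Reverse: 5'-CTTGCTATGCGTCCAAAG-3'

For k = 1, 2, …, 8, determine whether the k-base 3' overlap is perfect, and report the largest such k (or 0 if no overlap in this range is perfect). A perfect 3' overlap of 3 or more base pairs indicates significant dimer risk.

Last 8 bases (5'→3') — forward …TTCAGTCT, reverse …GTCCAAAG.
Reverse complement of the reverse primer's last 8 bases: CTTTGGAC; its first k bases are the reverse complement of the reverse primer's last k bases, so a perfect k-base overlap needs the forward primer's last k bases to equal them.
Comparing (forward last k vs required): k=1: T vs C ✗; k=2: CT vs CT ✓; k=3: TCT vs CTT ✗; k=4: GTCT vs CTTT ✗; k=5: AGTCT vs CTTTG ✗; k=6: CAGTCT vs CTTTGG ✗; k=7: TCAGTCT vs CTTTGGA ✗; k=8: TTCAGTCT vs CTTTGGAC ✗.
Only k = 2 is perfect, so the longest perfect 3' overlap is 2.

Longest perfect overlap: 2 complementary base pairs; below the dimer-risk threshold (threshold 3).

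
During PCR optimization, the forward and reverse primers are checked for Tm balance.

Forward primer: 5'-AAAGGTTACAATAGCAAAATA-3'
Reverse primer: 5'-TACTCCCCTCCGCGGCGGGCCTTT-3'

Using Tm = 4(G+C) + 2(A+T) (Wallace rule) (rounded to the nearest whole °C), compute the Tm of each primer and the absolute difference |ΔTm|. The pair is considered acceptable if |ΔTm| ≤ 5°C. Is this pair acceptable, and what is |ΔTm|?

|ΔTm| = 30°C; the pair is not acceptable.

Forward: A=12 T=4 G=3 C=2 → Tm = 2·16 + 4·5 = 52°C.
Reverse: A=1 T=6 G=6 C=11 → Tm = 2·7 + 4·17 = 82°C.
|ΔTm| = |52 − 82| = 30°C, > 5°C.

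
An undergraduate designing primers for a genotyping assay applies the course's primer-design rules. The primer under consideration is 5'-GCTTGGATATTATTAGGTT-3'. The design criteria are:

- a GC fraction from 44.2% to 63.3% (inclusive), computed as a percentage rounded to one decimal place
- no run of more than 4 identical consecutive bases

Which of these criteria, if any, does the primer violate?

Base counts: A=4, T=9, G=5, C=1 (length 19).
GC content: GC 6/19 = 31.6%, outside 44.2–63.3% ✗
homopolymer run: longest run = 2 ✓

Fails: GC content.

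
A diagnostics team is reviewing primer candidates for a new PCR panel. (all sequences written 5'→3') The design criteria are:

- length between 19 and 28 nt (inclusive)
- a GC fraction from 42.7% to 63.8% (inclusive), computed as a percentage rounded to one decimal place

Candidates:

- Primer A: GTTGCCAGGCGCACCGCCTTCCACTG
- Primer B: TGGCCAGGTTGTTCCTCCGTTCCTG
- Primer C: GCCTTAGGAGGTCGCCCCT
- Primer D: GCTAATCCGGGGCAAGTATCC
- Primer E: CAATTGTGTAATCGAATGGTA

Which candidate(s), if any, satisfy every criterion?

Primer B and Primer D.

Primer A (26 nt, A=3 T=5 G=7 C=11): length 26 ✓; GC 18/26 = 69.2%, outside 42.7–63.8% ✗ — fails.
Primer B (25 nt, A=1 T=9 G=7 C=8): length 25 ✓; GC 15/25 = 60.0% ✓ — passes.
Primer C (19 nt, A=2 T=4 G=6 C=7): length 19 ✓; GC 13/19 = 68.4%, outside 42.7–63.8% ✗ — fails.
Primer D (21 nt, A=5 T=4 G=6 C=6): length 21 ✓; GC 12/21 = 57.1% ✓ — passes.
Primer E (21 nt, A=7 T=7 G=5 C=2): length 21 ✓; GC 7/21 = 33.3%, outside 42.7–63.8% ✗ — fails.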